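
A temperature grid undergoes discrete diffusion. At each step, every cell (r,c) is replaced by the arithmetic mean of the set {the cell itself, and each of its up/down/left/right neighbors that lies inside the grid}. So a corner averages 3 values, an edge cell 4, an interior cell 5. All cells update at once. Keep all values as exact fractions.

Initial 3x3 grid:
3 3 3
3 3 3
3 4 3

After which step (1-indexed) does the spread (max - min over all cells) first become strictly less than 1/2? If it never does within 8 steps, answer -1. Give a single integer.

Step 1: max=10/3, min=3, spread=1/3
  -> spread < 1/2 first at step 1
Step 2: max=787/240, min=3, spread=67/240
Step 3: max=6917/2160, min=607/200, spread=1807/10800
Step 4: max=2749963/864000, min=16561/5400, spread=33401/288000
Step 5: max=24557933/7776000, min=1663391/540000, spread=3025513/38880000
Step 6: max=9796126867/3110400000, min=89155949/28800000, spread=53531/995328
Step 7: max=585904925849/186624000000, min=24119116051/7776000000, spread=450953/11943936
Step 8: max=35101223560603/11197440000000, min=2900368610519/933120000000, spread=3799043/143327232

Answer: 1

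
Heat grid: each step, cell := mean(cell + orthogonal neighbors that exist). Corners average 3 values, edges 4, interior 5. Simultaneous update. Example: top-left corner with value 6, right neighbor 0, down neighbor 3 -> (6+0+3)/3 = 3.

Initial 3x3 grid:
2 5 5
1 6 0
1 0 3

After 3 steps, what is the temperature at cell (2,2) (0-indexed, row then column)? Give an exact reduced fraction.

Answer: 98/45

Derivation:
Step 1: cell (2,2) = 1
Step 2: cell (2,2) = 7/3
Step 3: cell (2,2) = 98/45
Full grid after step 3:
  1531/540 2661/800 1721/540
  18449/7200 3769/1500 21149/7200
  503/270 16099/7200 98/45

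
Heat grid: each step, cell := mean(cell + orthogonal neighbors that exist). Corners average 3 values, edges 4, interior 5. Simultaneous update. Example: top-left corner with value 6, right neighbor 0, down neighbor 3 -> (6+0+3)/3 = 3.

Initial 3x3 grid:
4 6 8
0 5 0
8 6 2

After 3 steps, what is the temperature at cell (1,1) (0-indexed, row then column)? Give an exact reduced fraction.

Step 1: cell (1,1) = 17/5
Step 2: cell (1,1) = 112/25
Step 3: cell (1,1) = 6089/1500
Full grid after step 3:
  569/135 21521/4800 4547/1080
  21071/4800 6089/1500 60163/14400
  4547/1080 61513/14400 2071/540

Answer: 6089/1500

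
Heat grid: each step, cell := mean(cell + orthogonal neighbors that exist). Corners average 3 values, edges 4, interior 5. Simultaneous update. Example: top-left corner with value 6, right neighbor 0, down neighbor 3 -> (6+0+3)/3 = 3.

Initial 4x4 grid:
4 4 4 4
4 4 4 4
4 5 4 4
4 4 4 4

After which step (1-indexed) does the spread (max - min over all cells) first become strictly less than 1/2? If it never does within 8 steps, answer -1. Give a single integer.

Answer: 1

Derivation:
Step 1: max=17/4, min=4, spread=1/4
  -> spread < 1/2 first at step 1
Step 2: max=211/50, min=4, spread=11/50
Step 3: max=9967/2400, min=4, spread=367/2400
Step 4: max=44771/10800, min=2413/600, spread=1337/10800
Step 5: max=1337669/324000, min=72469/18000, spread=33227/324000
Step 6: max=40094327/9720000, min=436049/108000, spread=849917/9720000
Step 7: max=1200114347/291600000, min=6548533/1620000, spread=21378407/291600000
Step 8: max=35958462371/8748000000, min=1967688343/486000000, spread=540072197/8748000000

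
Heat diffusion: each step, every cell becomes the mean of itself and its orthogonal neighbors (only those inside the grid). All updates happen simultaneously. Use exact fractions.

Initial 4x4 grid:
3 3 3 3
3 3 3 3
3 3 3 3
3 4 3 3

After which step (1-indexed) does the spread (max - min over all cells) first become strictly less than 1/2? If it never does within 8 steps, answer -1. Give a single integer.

Answer: 1

Derivation:
Step 1: max=10/3, min=3, spread=1/3
  -> spread < 1/2 first at step 1
Step 2: max=391/120, min=3, spread=31/120
Step 3: max=3451/1080, min=3, spread=211/1080
Step 4: max=340843/108000, min=3, spread=16843/108000
Step 5: max=3054643/972000, min=27079/9000, spread=130111/972000
Step 6: max=91122367/29160000, min=1627159/540000, spread=3255781/29160000
Step 7: max=2724753691/874800000, min=1631107/540000, spread=82360351/874800000
Step 8: max=81483316891/26244000000, min=294106441/97200000, spread=2074577821/26244000000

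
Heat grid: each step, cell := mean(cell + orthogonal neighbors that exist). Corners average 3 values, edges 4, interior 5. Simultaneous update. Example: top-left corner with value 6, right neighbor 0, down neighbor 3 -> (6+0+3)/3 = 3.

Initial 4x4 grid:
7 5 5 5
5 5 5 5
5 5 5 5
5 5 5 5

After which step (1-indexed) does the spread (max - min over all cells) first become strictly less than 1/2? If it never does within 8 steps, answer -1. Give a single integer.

Step 1: max=17/3, min=5, spread=2/3
Step 2: max=50/9, min=5, spread=5/9
Step 3: max=581/108, min=5, spread=41/108
  -> spread < 1/2 first at step 3
Step 4: max=17243/3240, min=5, spread=1043/3240
Step 5: max=511553/97200, min=5, spread=25553/97200
Step 6: max=15251459/2916000, min=45079/9000, spread=645863/2916000
Step 7: max=455041691/87480000, min=300971/60000, spread=16225973/87480000
Step 8: max=13599477983/2624400000, min=135701/27000, spread=409340783/2624400000

Answer: 3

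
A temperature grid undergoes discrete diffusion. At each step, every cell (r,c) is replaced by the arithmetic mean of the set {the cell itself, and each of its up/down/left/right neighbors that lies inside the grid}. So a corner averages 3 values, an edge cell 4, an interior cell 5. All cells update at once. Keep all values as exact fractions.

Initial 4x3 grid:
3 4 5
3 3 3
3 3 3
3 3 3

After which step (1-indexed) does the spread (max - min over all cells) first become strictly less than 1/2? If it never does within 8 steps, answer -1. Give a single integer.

Answer: 4

Derivation:
Step 1: max=4, min=3, spread=1
Step 2: max=15/4, min=3, spread=3/4
Step 3: max=2579/720, min=3, spread=419/720
Step 4: max=150803/43200, min=679/225, spread=4087/8640
  -> spread < 1/2 first at step 4
Step 5: max=328831/96000, min=164449/54000, spread=65659/172800
Step 6: max=525830263/155520000, min=1658551/540000, spread=1926703/6220800
Step 7: max=31236366517/9331200000, min=300926677/97200000, spread=93896221/373248000
Step 8: max=620036380501/186624000000, min=36352946711/11664000000, spread=61422773/298598400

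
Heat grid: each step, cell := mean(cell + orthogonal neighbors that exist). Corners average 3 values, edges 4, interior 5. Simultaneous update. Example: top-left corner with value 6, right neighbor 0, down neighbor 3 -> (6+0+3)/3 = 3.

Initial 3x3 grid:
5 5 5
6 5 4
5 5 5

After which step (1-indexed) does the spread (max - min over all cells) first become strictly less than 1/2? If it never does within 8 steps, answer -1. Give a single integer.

Answer: 2

Derivation:
Step 1: max=16/3, min=14/3, spread=2/3
Step 2: max=251/48, min=229/48, spread=11/24
  -> spread < 1/2 first at step 2
Step 3: max=2969/576, min=2791/576, spread=89/288
Step 4: max=35315/6912, min=33805/6912, spread=755/3456
Step 5: max=421073/82944, min=408367/82944, spread=6353/41472
Step 6: max=5030171/995328, min=4923109/995328, spread=53531/497664
Step 7: max=60170633/11943936, min=59268727/11943936, spread=450953/5971968
Step 8: max=720435203/143327232, min=712837117/143327232, spread=3799043/71663616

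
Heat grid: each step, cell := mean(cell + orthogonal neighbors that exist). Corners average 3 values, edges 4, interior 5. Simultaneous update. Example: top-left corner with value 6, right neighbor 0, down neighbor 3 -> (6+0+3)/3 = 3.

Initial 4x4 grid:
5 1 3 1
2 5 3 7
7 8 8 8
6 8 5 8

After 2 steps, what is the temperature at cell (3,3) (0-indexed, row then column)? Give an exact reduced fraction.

Step 1: cell (3,3) = 7
Step 2: cell (3,3) = 22/3
Full grid after step 2:
  131/36 359/120 431/120 125/36
  509/120 489/100 443/100 641/120
  247/40 299/50 169/25 259/40
  13/2 141/20 137/20 22/3

Answer: 22/3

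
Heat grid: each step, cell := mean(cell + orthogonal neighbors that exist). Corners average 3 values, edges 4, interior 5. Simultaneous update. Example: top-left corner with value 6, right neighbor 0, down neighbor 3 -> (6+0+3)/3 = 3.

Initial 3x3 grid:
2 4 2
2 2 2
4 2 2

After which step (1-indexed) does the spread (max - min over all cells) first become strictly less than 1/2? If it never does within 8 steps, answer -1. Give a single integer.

Step 1: max=8/3, min=2, spread=2/3
Step 2: max=307/120, min=13/6, spread=47/120
  -> spread < 1/2 first at step 2
Step 3: max=1381/540, min=91/40, spread=61/216
Step 4: max=81437/32400, min=50033/21600, spread=511/2592
Step 5: max=4847089/1944000, min=3051851/1296000, spread=4309/31104
Step 6: max=288263633/116640000, min=61538099/25920000, spread=36295/373248
Step 7: max=17205843901/6998400000, min=11152049059/4665600000, spread=305773/4478976
Step 8: max=1027905511397/419904000000, min=671853929473/279936000000, spread=2575951/53747712

Answer: 2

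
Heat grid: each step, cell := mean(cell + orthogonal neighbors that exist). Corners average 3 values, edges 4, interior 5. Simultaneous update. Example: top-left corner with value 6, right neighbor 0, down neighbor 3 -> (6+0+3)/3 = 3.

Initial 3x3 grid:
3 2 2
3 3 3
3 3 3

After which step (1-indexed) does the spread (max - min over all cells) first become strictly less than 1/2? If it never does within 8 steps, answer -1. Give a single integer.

Answer: 2

Derivation:
Step 1: max=3, min=7/3, spread=2/3
Step 2: max=3, min=91/36, spread=17/36
  -> spread < 1/2 first at step 2
Step 3: max=529/180, min=5633/2160, spread=143/432
Step 4: max=7837/2700, min=346051/129600, spread=1205/5184
Step 5: max=206459/72000, min=21028697/7776000, spread=10151/62208
Step 6: max=55310791/19440000, min=1274010859/466560000, spread=85517/746496
Step 7: max=6596646329/2332800000, min=76908409073/27993600000, spread=720431/8957952
Step 8: max=16423838137/5832000000, min=4635233805331/1679616000000, spread=6069221/107495424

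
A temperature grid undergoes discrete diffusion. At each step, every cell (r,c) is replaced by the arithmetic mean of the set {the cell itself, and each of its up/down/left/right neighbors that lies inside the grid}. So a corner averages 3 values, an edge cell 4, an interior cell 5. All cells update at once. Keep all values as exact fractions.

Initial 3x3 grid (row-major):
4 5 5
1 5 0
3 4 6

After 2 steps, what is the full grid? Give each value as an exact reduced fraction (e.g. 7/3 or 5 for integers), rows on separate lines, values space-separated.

Answer: 34/9 173/48 145/36
49/16 39/10 41/12
125/36 27/8 71/18

Derivation:
After step 1:
  10/3 19/4 10/3
  13/4 3 4
  8/3 9/2 10/3
After step 2:
  34/9 173/48 145/36
  49/16 39/10 41/12
  125/36 27/8 71/18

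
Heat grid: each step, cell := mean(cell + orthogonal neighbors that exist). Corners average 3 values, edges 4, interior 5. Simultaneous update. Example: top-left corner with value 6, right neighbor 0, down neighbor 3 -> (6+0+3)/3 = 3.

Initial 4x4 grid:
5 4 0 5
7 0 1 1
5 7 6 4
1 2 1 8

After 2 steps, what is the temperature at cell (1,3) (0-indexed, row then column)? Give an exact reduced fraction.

Answer: 111/40

Derivation:
Step 1: cell (1,3) = 11/4
Step 2: cell (1,3) = 111/40
Full grid after step 2:
  71/18 833/240 167/80 29/12
  1103/240 159/50 289/100 111/40
  191/48 387/100 92/25 469/120
  125/36 41/12 227/60 40/9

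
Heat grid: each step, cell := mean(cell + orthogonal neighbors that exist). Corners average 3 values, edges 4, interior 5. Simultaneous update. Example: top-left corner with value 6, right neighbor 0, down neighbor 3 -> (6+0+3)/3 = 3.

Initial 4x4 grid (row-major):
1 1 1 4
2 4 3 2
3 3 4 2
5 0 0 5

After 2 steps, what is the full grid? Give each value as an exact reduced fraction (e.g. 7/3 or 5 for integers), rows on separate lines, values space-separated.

Answer: 67/36 119/60 137/60 22/9
581/240 249/100 64/25 167/60
673/240 261/100 27/10 161/60
95/36 583/240 539/240 47/18

Derivation:
After step 1:
  4/3 7/4 9/4 7/3
  5/2 13/5 14/5 11/4
  13/4 14/5 12/5 13/4
  8/3 2 9/4 7/3
After step 2:
  67/36 119/60 137/60 22/9
  581/240 249/100 64/25 167/60
  673/240 261/100 27/10 161/60
  95/36 583/240 539/240 47/18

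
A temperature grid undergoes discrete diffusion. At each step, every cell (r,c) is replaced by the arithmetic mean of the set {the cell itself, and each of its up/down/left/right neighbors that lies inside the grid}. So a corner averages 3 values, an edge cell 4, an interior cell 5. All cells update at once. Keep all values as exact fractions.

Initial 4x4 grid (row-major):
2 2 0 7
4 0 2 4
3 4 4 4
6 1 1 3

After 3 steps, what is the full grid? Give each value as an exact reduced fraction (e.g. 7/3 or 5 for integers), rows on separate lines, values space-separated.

Answer: 5089/2160 15373/7200 19789/7200 1343/432
8939/3600 3119/1200 16009/6000 5971/1800
11239/3600 3241/1200 17659/6000 5581/1800
6719/2160 21623/7200 19879/7200 1301/432

Derivation:
After step 1:
  8/3 1 11/4 11/3
  9/4 12/5 2 17/4
  17/4 12/5 3 15/4
  10/3 3 9/4 8/3
After step 2:
  71/36 529/240 113/48 32/9
  347/120 201/100 72/25 41/12
  367/120 301/100 67/25 41/12
  127/36 659/240 131/48 26/9
After step 3:
  5089/2160 15373/7200 19789/7200 1343/432
  8939/3600 3119/1200 16009/6000 5971/1800
  11239/3600 3241/1200 17659/6000 5581/1800
  6719/2160 21623/7200 19879/7200 1301/432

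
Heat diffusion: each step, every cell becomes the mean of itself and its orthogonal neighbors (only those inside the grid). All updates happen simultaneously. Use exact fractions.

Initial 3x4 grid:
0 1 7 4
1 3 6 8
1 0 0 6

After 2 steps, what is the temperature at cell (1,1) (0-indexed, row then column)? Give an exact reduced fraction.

Answer: 12/5

Derivation:
Step 1: cell (1,1) = 11/5
Step 2: cell (1,1) = 12/5
Full grid after step 2:
  14/9 607/240 1103/240 101/18
  287/240 12/5 41/10 109/20
  35/36 103/60 101/30 41/9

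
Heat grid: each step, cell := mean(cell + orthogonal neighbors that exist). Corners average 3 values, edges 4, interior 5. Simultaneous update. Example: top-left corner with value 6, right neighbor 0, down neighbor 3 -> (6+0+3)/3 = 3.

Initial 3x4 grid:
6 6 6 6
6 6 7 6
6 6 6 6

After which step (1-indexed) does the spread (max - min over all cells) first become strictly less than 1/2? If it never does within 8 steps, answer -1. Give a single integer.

Answer: 1

Derivation:
Step 1: max=25/4, min=6, spread=1/4
  -> spread < 1/2 first at step 1
Step 2: max=623/100, min=6, spread=23/100
Step 3: max=29611/4800, min=2413/400, spread=131/960
Step 4: max=265751/43200, min=43591/7200, spread=841/8640
Step 5: max=106222051/17280000, min=8733373/1440000, spread=56863/691200
Step 6: max=954654341/155520000, min=78749543/12960000, spread=386393/6220800
Step 7: max=381641723131/62208000000, min=31524358813/5184000000, spread=26795339/497664000
Step 8: max=22878695714129/3732480000000, min=1893326149667/311040000000, spread=254051069/5971968000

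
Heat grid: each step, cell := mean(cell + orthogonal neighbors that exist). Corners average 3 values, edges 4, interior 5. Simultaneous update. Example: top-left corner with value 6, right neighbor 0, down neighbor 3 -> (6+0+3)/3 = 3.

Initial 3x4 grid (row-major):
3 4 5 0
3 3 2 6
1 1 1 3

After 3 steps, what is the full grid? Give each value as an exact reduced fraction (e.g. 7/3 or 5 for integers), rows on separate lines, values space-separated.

Answer: 1589/540 28/9 2197/720 7009/2160
1243/480 1033/400 583/200 557/192
4531/2160 649/288 3469/1440 1511/540

Derivation:
After step 1:
  10/3 15/4 11/4 11/3
  5/2 13/5 17/5 11/4
  5/3 3/2 7/4 10/3
After step 2:
  115/36 373/120 407/120 55/18
  101/40 11/4 53/20 263/80
  17/9 451/240 599/240 47/18
After step 3:
  1589/540 28/9 2197/720 7009/2160
  1243/480 1033/400 583/200 557/192
  4531/2160 649/288 3469/1440 1511/540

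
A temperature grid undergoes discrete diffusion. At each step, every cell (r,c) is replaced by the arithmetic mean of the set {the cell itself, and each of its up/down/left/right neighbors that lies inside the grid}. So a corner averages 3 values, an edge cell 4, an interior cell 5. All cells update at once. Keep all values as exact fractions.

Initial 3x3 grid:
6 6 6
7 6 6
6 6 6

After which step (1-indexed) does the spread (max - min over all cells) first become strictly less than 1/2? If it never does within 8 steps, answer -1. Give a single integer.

Step 1: max=19/3, min=6, spread=1/3
  -> spread < 1/2 first at step 1
Step 2: max=1507/240, min=6, spread=67/240
Step 3: max=13397/2160, min=1207/200, spread=1807/10800
Step 4: max=5341963/864000, min=32761/5400, spread=33401/288000
Step 5: max=47885933/7776000, min=3283391/540000, spread=3025513/38880000
Step 6: max=19127326867/3110400000, min=175555949/28800000, spread=53531/995328
Step 7: max=1145776925849/186624000000, min=47447116051/7776000000, spread=450953/11943936
Step 8: max=68693543560603/11197440000000, min=5699728610519/933120000000, spread=3799043/143327232

Answer: 1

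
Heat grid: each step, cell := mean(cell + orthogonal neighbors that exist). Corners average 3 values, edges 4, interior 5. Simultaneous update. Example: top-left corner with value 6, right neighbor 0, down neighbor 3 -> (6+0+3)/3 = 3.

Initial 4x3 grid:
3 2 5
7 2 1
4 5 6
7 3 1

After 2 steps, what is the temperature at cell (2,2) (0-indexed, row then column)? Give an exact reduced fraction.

Step 1: cell (2,2) = 13/4
Step 2: cell (2,2) = 169/48
Full grid after step 2:
  11/3 49/15 55/18
  343/80 179/50 769/240
  221/48 102/25 169/48
  173/36 4 127/36

Answer: 169/48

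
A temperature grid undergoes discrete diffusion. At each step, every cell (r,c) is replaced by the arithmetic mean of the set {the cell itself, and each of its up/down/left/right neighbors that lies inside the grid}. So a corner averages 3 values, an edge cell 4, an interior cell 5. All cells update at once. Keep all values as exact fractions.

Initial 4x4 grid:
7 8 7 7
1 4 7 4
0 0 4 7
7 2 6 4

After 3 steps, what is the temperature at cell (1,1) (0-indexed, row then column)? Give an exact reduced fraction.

Step 1: cell (1,1) = 4
Step 2: cell (1,1) = 207/50
Step 3: cell (1,1) = 5353/1200
Full grid after step 3:
  2059/432 37967/7200 2881/480 1463/240
  13651/3600 5353/1200 10231/2000 275/48
  1231/400 1383/400 27457/6000 3577/720
  413/144 8381/2400 6011/1440 10603/2160

Answer: 5353/1200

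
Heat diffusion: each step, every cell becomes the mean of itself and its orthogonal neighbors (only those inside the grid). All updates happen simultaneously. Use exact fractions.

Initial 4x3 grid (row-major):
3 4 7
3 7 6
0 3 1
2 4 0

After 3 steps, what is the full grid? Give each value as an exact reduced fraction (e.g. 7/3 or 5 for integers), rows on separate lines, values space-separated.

After step 1:
  10/3 21/4 17/3
  13/4 23/5 21/4
  2 3 5/2
  2 9/4 5/3
After step 2:
  71/18 377/80 97/18
  791/240 427/100 1081/240
  41/16 287/100 149/48
  25/12 107/48 77/36
After step 3:
  4303/1080 21979/4800 2629/540
  25331/7200 7861/2000 31081/7200
  6487/2400 18043/6000 22711/7200
  55/24 33557/14400 269/108

Answer: 4303/1080 21979/4800 2629/540
25331/7200 7861/2000 31081/7200
6487/2400 18043/6000 22711/7200
55/24 33557/14400 269/108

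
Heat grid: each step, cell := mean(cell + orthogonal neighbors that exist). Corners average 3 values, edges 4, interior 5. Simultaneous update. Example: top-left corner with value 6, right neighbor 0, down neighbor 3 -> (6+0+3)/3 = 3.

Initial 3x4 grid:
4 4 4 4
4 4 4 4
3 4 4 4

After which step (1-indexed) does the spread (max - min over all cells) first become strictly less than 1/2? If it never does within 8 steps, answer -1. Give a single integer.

Step 1: max=4, min=11/3, spread=1/3
  -> spread < 1/2 first at step 1
Step 2: max=4, min=67/18, spread=5/18
Step 3: max=4, min=823/216, spread=41/216
Step 4: max=4, min=99463/25920, spread=4217/25920
Step 5: max=28721/7200, min=6011651/1555200, spread=38417/311040
Step 6: max=573403/144000, min=362047789/93312000, spread=1903471/18662400
Step 7: max=17164241/4320000, min=21793890911/5598720000, spread=18038617/223948800
Step 8: max=1542273241/388800000, min=1310424617149/335923200000, spread=883978523/13436928000

Answer: 1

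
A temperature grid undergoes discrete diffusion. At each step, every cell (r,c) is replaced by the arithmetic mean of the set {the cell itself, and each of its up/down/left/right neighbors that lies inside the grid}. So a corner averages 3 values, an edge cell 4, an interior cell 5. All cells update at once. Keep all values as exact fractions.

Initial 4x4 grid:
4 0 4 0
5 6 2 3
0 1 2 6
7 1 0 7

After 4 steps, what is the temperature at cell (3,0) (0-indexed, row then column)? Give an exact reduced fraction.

Answer: 6997/2592

Derivation:
Step 1: cell (3,0) = 8/3
Step 2: cell (3,0) = 49/18
Step 3: cell (3,0) = 1151/432
Step 4: cell (3,0) = 6997/2592
Full grid after step 4:
  16621/5400 11409/4000 299731/108000 174719/64800
  107101/36000 43747/15000 501197/180000 637367/216000
  308099/108000 498151/180000 3332/1125 133843/43200
  6997/2592 593353/216000 126997/43200 6523/2025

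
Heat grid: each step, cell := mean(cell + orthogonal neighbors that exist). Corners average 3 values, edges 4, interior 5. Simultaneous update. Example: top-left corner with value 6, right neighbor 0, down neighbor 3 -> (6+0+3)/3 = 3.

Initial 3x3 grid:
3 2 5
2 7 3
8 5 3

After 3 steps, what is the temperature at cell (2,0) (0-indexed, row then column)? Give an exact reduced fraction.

Answer: 369/80

Derivation:
Step 1: cell (2,0) = 5
Step 2: cell (2,0) = 21/4
Step 3: cell (2,0) = 369/80
Full grid after step 3:
  8153/2160 57521/14400 8123/2160
  2003/450 12301/3000 10291/2400
  369/80 68771/14400 9373/2160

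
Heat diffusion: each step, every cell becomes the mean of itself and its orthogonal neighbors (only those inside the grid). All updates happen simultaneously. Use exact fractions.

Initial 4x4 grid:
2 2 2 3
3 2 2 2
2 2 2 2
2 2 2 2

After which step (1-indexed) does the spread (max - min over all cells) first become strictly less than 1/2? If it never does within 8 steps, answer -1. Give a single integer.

Answer: 1

Derivation:
Step 1: max=7/3, min=2, spread=1/3
  -> spread < 1/2 first at step 1
Step 2: max=41/18, min=2, spread=5/18
Step 3: max=4787/2160, min=2, spread=467/2160
Step 4: max=141257/64800, min=583/288, spread=5041/32400
Step 5: max=4230491/1944000, min=1274/625, spread=1339207/9720000
Step 6: max=126067769/58320000, min=13284023/6480000, spread=3255781/29160000
Step 7: max=3771057467/1749600000, min=80140817/38880000, spread=82360351/874800000
Step 8: max=112707489857/52488000000, min=804135809/388800000, spread=2074577821/26244000000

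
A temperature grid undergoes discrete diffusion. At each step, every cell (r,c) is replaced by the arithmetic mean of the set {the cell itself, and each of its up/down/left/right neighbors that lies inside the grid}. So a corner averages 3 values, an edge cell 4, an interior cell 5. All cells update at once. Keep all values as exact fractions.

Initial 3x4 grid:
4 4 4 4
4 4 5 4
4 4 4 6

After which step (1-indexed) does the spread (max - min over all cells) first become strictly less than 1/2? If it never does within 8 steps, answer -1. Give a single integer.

Step 1: max=19/4, min=4, spread=3/4
Step 2: max=85/18, min=4, spread=13/18
Step 3: max=4871/1080, min=1613/400, spread=5159/10800
  -> spread < 1/2 first at step 3
Step 4: max=580223/129600, min=29191/7200, spread=10957/25920
Step 5: max=34269787/7776000, min=442271/108000, spread=97051/311040
Step 6: max=2042845133/466560000, min=53297003/12960000, spread=4966121/18662400
Step 7: max=121678428247/27993600000, min=3217514677/777600000, spread=46783199/223948800
Step 8: max=7268274058373/1679616000000, min=193810703243/46656000000, spread=2328709933/13436928000

Answer: 3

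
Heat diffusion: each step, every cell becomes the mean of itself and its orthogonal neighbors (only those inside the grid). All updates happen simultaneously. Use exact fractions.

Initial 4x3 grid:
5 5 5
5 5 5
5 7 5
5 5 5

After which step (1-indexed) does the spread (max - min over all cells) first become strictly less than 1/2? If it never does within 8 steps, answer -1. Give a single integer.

Step 1: max=11/2, min=5, spread=1/2
Step 2: max=273/50, min=5, spread=23/50
  -> spread < 1/2 first at step 2
Step 3: max=12811/2400, min=1013/200, spread=131/480
Step 4: max=114551/21600, min=18391/3600, spread=841/4320
Step 5: max=45742051/8640000, min=3693373/720000, spread=56863/345600
Step 6: max=410334341/77760000, min=33389543/6480000, spread=386393/3110400
Step 7: max=163913723131/31104000000, min=13380358813/2592000000, spread=26795339/248832000
Step 8: max=9815015714129/1866240000000, min=804686149667/155520000000, spread=254051069/2985984000

Answer: 2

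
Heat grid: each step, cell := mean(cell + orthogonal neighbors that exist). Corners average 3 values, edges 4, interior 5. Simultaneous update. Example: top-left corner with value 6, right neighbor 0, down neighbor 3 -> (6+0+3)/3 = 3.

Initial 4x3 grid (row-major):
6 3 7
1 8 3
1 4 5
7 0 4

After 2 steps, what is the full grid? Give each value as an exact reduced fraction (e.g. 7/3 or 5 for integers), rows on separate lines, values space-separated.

After step 1:
  10/3 6 13/3
  4 19/5 23/4
  13/4 18/5 4
  8/3 15/4 3
After step 2:
  40/9 131/30 193/36
  863/240 463/100 1073/240
  811/240 92/25 327/80
  29/9 781/240 43/12

Answer: 40/9 131/30 193/36
863/240 463/100 1073/240
811/240 92/25 327/80
29/9 781/240 43/12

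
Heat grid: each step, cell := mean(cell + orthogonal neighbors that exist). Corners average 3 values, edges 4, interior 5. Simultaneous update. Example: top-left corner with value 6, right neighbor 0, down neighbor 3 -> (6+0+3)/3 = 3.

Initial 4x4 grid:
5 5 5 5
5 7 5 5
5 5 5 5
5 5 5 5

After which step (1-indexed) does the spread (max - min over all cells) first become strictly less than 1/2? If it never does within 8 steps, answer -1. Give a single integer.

Step 1: max=11/2, min=5, spread=1/2
Step 2: max=136/25, min=5, spread=11/25
  -> spread < 1/2 first at step 2
Step 3: max=6367/1200, min=5, spread=367/1200
Step 4: max=28571/5400, min=1513/300, spread=1337/5400
Step 5: max=851669/162000, min=45469/9000, spread=33227/162000
Step 6: max=25514327/4860000, min=274049/54000, spread=849917/4860000
Step 7: max=762714347/145800000, min=4118533/810000, spread=21378407/145800000
Step 8: max=22836462371/4374000000, min=1238688343/243000000, spread=540072197/4374000000

Answer: 2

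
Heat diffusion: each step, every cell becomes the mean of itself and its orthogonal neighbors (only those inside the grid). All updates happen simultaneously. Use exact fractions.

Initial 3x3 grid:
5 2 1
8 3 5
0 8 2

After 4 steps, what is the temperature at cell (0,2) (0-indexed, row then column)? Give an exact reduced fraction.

Step 1: cell (0,2) = 8/3
Step 2: cell (0,2) = 49/18
Step 3: cell (0,2) = 3791/1080
Step 4: cell (0,2) = 227107/64800
Full grid after step 4:
  171563/43200 3342313/864000 227107/64800
  927047/216000 155059/40000 3297313/864000
  551839/129600 3653063/864000 41747/10800

Answer: 227107/64800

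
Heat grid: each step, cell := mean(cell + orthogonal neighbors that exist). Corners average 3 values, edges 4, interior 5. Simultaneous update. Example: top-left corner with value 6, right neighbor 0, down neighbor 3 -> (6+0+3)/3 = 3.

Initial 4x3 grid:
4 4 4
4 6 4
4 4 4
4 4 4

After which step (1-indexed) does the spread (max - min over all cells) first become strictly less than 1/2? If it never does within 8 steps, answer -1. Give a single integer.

Answer: 2

Derivation:
Step 1: max=9/2, min=4, spread=1/2
Step 2: max=223/50, min=4, spread=23/50
  -> spread < 1/2 first at step 2
Step 3: max=10411/2400, min=813/200, spread=131/480
Step 4: max=92951/21600, min=14791/3600, spread=841/4320
Step 5: max=37102051/8640000, min=2973373/720000, spread=56863/345600
Step 6: max=332574341/77760000, min=26909543/6480000, spread=386393/3110400
Step 7: max=132809723131/31104000000, min=10788358813/2592000000, spread=26795339/248832000
Step 8: max=7948775714129/1866240000000, min=649166149667/155520000000, spread=254051069/2985984000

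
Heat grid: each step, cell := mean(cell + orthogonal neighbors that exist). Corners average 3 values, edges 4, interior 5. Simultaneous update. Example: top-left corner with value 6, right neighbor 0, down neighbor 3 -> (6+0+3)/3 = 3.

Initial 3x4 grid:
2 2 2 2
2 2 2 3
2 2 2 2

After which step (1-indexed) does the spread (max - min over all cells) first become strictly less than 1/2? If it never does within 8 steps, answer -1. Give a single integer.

Step 1: max=7/3, min=2, spread=1/3
  -> spread < 1/2 first at step 1
Step 2: max=547/240, min=2, spread=67/240
Step 3: max=4757/2160, min=2, spread=437/2160
Step 4: max=1885531/864000, min=2009/1000, spread=29951/172800
Step 5: max=16767821/7776000, min=6829/3375, spread=206761/1555200
Step 6: max=6676995571/3110400000, min=10965671/5400000, spread=14430763/124416000
Step 7: max=398355741689/186624000000, min=881652727/432000000, spread=139854109/1492992000
Step 8: max=23817351890251/11197440000000, min=79611228977/38880000000, spread=7114543559/89579520000

Answer: 1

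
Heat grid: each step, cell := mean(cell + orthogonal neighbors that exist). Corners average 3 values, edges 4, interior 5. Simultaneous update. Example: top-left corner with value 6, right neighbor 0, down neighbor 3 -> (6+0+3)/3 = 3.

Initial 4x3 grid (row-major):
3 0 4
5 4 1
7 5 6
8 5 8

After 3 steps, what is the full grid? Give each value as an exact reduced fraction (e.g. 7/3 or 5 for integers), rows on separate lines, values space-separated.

After step 1:
  8/3 11/4 5/3
  19/4 3 15/4
  25/4 27/5 5
  20/3 13/2 19/3
After step 2:
  61/18 121/48 49/18
  25/6 393/100 161/48
  173/30 523/100 1229/240
  233/36 249/40 107/18
After step 3:
  1451/432 45223/14400 619/216
  15527/3600 11521/3000 27229/7200
  1217/225 10509/2000 35369/7200
  6647/1080 14323/2400 12449/2160

Answer: 1451/432 45223/14400 619/216
15527/3600 11521/3000 27229/7200
1217/225 10509/2000 35369/7200
6647/1080 14323/2400 12449/2160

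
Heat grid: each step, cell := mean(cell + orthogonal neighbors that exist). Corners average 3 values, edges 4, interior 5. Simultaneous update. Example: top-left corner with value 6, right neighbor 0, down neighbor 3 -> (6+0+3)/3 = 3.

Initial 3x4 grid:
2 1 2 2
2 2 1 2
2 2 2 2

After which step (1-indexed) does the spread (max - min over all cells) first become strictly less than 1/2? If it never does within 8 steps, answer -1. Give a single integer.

Answer: 2

Derivation:
Step 1: max=2, min=3/2, spread=1/2
Step 2: max=2, min=391/240, spread=89/240
  -> spread < 1/2 first at step 2
Step 3: max=1511/800, min=4093/2400, spread=11/60
Step 4: max=40583/21600, min=376453/216000, spread=29377/216000
Step 5: max=995483/540000, min=475829/270000, spread=1753/21600
Step 6: max=71421959/38880000, min=10252193/5760000, spread=71029/1244160
Step 7: max=4256576381/2332800000, min=6937283771/3888000000, spread=7359853/182250000
Step 8: max=84942664193/46656000000, min=37117855433/20736000000, spread=45679663/1492992000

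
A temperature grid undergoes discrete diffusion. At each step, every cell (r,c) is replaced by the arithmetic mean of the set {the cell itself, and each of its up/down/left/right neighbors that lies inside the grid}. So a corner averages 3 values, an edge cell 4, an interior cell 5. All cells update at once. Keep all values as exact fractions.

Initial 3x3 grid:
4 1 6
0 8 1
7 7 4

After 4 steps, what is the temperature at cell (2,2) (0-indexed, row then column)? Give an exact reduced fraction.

Answer: 66527/14400

Derivation:
Step 1: cell (2,2) = 4
Step 2: cell (2,2) = 61/12
Step 3: cell (2,2) = 3223/720
Step 4: cell (2,2) = 66527/14400
Full grid after step 4:
  254659/64800 3246581/864000 258709/64800
  3534581/864000 520049/120000 3565081/864000
  598643/129600 1938353/432000 66527/14400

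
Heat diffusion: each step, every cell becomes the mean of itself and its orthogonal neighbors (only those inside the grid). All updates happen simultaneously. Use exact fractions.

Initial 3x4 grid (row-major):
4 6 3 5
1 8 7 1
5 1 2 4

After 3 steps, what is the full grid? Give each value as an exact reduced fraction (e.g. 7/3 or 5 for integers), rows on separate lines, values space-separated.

Answer: 2329/540 16289/3600 5293/1200 321/80
9821/2400 4189/1000 24299/6000 55201/14400
1979/540 6857/1800 6677/1800 7427/2160

Derivation:
After step 1:
  11/3 21/4 21/4 3
  9/2 23/5 21/5 17/4
  7/3 4 7/2 7/3
After step 2:
  161/36 563/120 177/40 25/6
  151/40 451/100 109/25 827/240
  65/18 433/120 421/120 121/36
After step 3:
  2329/540 16289/3600 5293/1200 321/80
  9821/2400 4189/1000 24299/6000 55201/14400
  1979/540 6857/1800 6677/1800 7427/2160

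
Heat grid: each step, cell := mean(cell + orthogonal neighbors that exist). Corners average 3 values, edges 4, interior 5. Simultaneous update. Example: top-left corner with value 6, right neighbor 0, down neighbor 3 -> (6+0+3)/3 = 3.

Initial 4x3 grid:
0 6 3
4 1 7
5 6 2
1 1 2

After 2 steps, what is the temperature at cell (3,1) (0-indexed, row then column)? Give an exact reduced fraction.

Step 1: cell (3,1) = 5/2
Step 2: cell (3,1) = 19/8
Full grid after step 2:
  25/9 479/120 133/36
  439/120 321/100 529/120
  71/24 371/100 73/24
  53/18 19/8 101/36

Answer: 19/8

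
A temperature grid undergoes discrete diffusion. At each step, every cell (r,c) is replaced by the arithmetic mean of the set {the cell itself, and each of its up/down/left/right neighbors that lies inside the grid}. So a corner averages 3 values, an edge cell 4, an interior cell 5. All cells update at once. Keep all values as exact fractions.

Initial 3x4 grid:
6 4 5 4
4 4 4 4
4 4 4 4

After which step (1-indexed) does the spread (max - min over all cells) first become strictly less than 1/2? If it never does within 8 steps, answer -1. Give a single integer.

Answer: 3

Derivation:
Step 1: max=19/4, min=4, spread=3/4
Step 2: max=167/36, min=4, spread=23/36
Step 3: max=961/216, min=807/200, spread=559/1350
  -> spread < 1/2 first at step 3
Step 4: max=285727/64800, min=21961/5400, spread=4439/12960
Step 5: max=16904333/3888000, min=443443/108000, spread=188077/777600
Step 6: max=1008165727/233280000, min=10018237/2430000, spread=1856599/9331200
Step 7: max=60111896693/13996800000, min=2417229757/583200000, spread=83935301/559872000
Step 8: max=3593351654287/839808000000, min=48502869221/11664000000, spread=809160563/6718464000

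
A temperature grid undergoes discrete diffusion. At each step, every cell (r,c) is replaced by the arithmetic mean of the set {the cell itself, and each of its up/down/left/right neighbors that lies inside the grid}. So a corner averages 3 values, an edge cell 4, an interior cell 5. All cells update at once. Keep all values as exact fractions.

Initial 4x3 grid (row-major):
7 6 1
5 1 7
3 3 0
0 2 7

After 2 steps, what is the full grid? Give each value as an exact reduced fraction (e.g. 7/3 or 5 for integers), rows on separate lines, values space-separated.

Answer: 55/12 1129/240 32/9
343/80 81/25 467/120
613/240 81/25 113/40
89/36 71/30 41/12

Derivation:
After step 1:
  6 15/4 14/3
  4 22/5 9/4
  11/4 9/5 17/4
  5/3 3 3
After step 2:
  55/12 1129/240 32/9
  343/80 81/25 467/120
  613/240 81/25 113/40
  89/36 71/30 41/12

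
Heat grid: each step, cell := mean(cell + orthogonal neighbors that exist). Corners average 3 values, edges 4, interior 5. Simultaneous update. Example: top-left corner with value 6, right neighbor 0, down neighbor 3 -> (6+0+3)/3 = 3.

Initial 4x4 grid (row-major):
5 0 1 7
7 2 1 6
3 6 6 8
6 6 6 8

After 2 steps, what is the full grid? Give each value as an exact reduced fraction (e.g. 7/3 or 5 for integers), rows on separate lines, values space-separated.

After step 1:
  4 2 9/4 14/3
  17/4 16/5 16/5 11/2
  11/2 23/5 27/5 7
  5 6 13/2 22/3
After step 2:
  41/12 229/80 727/240 149/36
  339/80 69/20 391/100 611/120
  387/80 247/50 267/50 757/120
  11/2 221/40 757/120 125/18

Answer: 41/12 229/80 727/240 149/36
339/80 69/20 391/100 611/120
387/80 247/50 267/50 757/120
11/2 221/40 757/120 125/18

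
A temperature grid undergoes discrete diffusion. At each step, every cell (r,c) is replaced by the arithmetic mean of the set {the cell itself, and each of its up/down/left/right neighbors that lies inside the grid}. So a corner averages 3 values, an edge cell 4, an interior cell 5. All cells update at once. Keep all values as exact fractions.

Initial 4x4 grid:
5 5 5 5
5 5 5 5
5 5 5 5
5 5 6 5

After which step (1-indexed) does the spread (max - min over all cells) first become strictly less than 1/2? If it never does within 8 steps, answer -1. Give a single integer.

Step 1: max=16/3, min=5, spread=1/3
  -> spread < 1/2 first at step 1
Step 2: max=631/120, min=5, spread=31/120
Step 3: max=5611/1080, min=5, spread=211/1080
Step 4: max=556843/108000, min=5, spread=16843/108000
Step 5: max=4998643/972000, min=45079/9000, spread=130111/972000
Step 6: max=149442367/29160000, min=2707159/540000, spread=3255781/29160000
Step 7: max=4474353691/874800000, min=2711107/540000, spread=82360351/874800000
Step 8: max=133971316891/26244000000, min=488506441/97200000, spread=2074577821/26244000000

Answer: 1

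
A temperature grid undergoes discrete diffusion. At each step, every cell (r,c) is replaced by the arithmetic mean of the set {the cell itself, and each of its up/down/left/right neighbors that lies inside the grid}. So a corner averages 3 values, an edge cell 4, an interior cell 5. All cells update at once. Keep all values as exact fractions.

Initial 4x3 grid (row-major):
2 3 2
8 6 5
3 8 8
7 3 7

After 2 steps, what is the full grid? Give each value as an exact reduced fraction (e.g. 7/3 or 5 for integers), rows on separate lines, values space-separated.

Answer: 37/9 203/48 71/18
259/48 497/100 259/48
1271/240 627/100 477/80
205/36 1331/240 77/12

Derivation:
After step 1:
  13/3 13/4 10/3
  19/4 6 21/4
  13/2 28/5 7
  13/3 25/4 6
After step 2:
  37/9 203/48 71/18
  259/48 497/100 259/48
  1271/240 627/100 477/80
  205/36 1331/240 77/12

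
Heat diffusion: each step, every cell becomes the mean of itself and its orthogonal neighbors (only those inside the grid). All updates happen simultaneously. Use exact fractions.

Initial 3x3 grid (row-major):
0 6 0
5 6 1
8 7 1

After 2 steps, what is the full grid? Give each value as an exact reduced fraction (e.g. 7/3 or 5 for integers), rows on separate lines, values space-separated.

Answer: 137/36 7/2 22/9
241/48 81/20 37/12
203/36 121/24 7/2

Derivation:
After step 1:
  11/3 3 7/3
  19/4 5 2
  20/3 11/2 3
After step 2:
  137/36 7/2 22/9
  241/48 81/20 37/12
  203/36 121/24 7/2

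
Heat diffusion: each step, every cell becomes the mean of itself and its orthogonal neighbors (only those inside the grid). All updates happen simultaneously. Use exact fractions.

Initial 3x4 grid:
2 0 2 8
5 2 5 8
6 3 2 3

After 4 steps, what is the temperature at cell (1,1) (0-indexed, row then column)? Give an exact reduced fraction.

Answer: 135909/40000

Derivation:
Step 1: cell (1,1) = 3
Step 2: cell (1,1) = 153/50
Step 3: cell (1,1) = 3329/1000
Step 4: cell (1,1) = 135909/40000
Full grid after step 4:
  393031/129600 707561/216000 278647/72000 95611/21600
  939643/288000 135909/40000 710753/180000 477253/108000
  448781/129600 389093/108000 425533/108000 140629/32400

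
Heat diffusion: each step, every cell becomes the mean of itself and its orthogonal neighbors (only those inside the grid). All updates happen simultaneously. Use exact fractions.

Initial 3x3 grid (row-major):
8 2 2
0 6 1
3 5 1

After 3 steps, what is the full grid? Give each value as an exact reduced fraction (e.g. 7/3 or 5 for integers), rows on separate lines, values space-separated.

After step 1:
  10/3 9/2 5/3
  17/4 14/5 5/2
  8/3 15/4 7/3
After step 2:
  145/36 123/40 26/9
  261/80 89/25 93/40
  32/9 231/80 103/36
After step 3:
  7463/2160 8131/2400 373/135
  17287/4800 1511/500 2327/800
  1747/540 15437/4800 5813/2160

Answer: 7463/2160 8131/2400 373/135
17287/4800 1511/500 2327/800
1747/540 15437/4800 5813/2160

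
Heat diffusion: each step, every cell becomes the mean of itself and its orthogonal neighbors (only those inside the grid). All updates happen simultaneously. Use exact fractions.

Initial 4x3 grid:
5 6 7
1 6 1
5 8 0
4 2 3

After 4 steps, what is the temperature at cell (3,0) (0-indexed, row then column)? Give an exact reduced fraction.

Answer: 506837/129600

Derivation:
Step 1: cell (3,0) = 11/3
Step 2: cell (3,0) = 149/36
Step 3: cell (3,0) = 2113/540
Step 4: cell (3,0) = 506837/129600
Full grid after step 4:
  98597/21600 486971/108000 71179/16200
  314579/72000 766081/180000 220153/54000
  882217/216000 1401787/360000 24581/6750
  506837/129600 3150563/864000 446387/129600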